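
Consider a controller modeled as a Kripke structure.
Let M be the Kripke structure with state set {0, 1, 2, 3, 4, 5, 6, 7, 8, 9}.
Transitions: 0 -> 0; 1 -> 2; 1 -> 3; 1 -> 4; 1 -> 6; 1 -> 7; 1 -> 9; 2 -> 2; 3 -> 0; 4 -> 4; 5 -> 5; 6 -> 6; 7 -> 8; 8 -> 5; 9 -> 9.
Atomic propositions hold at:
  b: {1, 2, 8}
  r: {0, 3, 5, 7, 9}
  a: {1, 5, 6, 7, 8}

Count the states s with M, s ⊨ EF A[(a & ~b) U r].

Sat(~b) = {0, 3, 4, 5, 6, 7, 9}
Sat(a & ~b) = {5, 6, 7}
A[(a & ~b) U r]: least fixpoint, start Z0 = Sat(r) = {0, 3, 5, 7, 9}, add states in Sat(a & ~b) with every successor in Z. Already a fixed point.
Sat(A[(a & ~b) U r]) = {0, 3, 5, 7, 9}
EF A[(a & ~b) U r]: least fixpoint, start Z0 = {0, 3, 5, 7, 9}, add states with some successor in Z. Z1 = {0, 1, 3, 5, 7, 8, 9}; fixed.
Sat(EF A[(a & ~b) U r]) = {0, 1, 3, 5, 7, 8, 9}
|Sat(EF A[(a & ~b) U r])| = |{0, 1, 3, 5, 7, 8, 9}| = 7.

7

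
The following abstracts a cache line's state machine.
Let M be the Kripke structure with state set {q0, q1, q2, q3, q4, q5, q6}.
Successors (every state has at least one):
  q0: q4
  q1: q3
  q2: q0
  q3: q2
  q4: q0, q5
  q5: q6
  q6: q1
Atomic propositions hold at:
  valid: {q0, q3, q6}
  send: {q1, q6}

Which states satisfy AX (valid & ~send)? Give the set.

Sat(~send) = {q0, q2, q3, q4, q5}
Sat(valid & ~send) = {q0, q3}
Sat(AX (valid & ~send)) = {s : every successor in {q0, q3}} = {q1, q2}

{q1, q2}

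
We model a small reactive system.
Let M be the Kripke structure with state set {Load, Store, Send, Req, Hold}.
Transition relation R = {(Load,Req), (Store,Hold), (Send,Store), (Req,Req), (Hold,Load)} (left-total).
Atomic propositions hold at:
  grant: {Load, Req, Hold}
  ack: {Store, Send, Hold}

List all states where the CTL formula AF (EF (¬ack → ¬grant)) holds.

Sat(¬ack) = {Load, Req}
Sat(¬grant) = {Store, Send}
Sat(¬ack → ¬grant) = {Store, Send, Hold}
EF (¬ack → ¬grant): least fixpoint, start Z0 = {Store, Send, Hold}, add states with some successor in Z. Already a fixed point.
Sat(EF (¬ack → ¬grant)) = {Store, Send, Hold}
AF (EF (¬ack → ¬grant)): least fixpoint, start Z0 = {Store, Send, Hold}, add states with every successor in Z. Already a fixed point.
Sat(AF (EF (¬ack → ¬grant))) = {Store, Send, Hold}

{Store, Send, Hold}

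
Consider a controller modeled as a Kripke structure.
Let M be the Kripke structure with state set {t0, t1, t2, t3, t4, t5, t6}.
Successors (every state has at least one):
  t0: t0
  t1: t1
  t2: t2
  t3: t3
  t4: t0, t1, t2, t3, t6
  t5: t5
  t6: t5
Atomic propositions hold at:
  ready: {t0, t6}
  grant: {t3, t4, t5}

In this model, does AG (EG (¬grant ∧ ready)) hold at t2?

Sat(¬grant) = {t0, t1, t2, t6}
Sat(¬grant ∧ ready) = {t0, t6}
EG (¬grant ∧ ready): greatest fixpoint, start Z0 = {t0, t6}, keep only states in Sat with some successor in Z. Z1 = {t0}; fixed.
Sat(EG (¬grant ∧ ready)) = {t0}
AG (EG (¬grant ∧ ready)): greatest fixpoint, start Z0 = {t0}, keep only states in Sat with every successor in Z. Already a fixed point.
Sat(AG (EG (¬grant ∧ ready))) = {t0}
t2 ∉ Sat(AG (EG (¬grant ∧ ready))) = {t0}, so the formula does not hold at t2.

No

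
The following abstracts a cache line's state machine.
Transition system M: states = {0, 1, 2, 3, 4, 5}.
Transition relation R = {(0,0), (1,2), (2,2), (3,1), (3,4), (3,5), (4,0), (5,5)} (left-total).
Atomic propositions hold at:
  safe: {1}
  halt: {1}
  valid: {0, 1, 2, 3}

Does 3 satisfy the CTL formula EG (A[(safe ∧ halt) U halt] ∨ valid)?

Yes

Sat(safe ∧ halt) = {1}
A[(safe ∧ halt) U halt]: least fixpoint, start Z0 = Sat(halt) = {1}, add states in Sat(safe ∧ halt) with every successor in Z. Already a fixed point.
Sat(A[(safe ∧ halt) U halt]) = {1}
Sat(A[(safe ∧ halt) U halt] ∨ valid) = {0, 1, 2, 3}
EG (A[(safe ∧ halt) U halt] ∨ valid): greatest fixpoint, start Z0 = {0, 1, 2, 3}, keep only states in Sat with some successor in Z. Already a fixed point.
Sat(EG (A[(safe ∧ halt) U halt] ∨ valid)) = {0, 1, 2, 3}
3 ∈ Sat(EG (A[(safe ∧ halt) U halt] ∨ valid)) = {0, 1, 2, 3}, so the formula holds at 3.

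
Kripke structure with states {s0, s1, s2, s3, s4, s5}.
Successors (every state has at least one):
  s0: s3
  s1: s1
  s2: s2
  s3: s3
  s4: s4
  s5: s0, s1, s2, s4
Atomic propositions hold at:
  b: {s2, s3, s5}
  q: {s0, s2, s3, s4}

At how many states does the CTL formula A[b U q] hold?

4

A[b U q]: least fixpoint, start Z0 = Sat(q) = {s0, s2, s3, s4}, add states in Sat(b) with every successor in Z. Already a fixed point.
Sat(A[b U q]) = {s0, s2, s3, s4}
|Sat(A[b U q])| = |{s0, s2, s3, s4}| = 4.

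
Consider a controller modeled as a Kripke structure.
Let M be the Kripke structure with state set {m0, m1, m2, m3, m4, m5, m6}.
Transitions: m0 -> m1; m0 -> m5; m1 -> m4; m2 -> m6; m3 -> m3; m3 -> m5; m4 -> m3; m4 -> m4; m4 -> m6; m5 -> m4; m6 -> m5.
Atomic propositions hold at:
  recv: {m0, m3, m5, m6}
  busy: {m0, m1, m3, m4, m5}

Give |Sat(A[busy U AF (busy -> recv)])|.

5

Sat(busy -> recv) = {m0, m2, m3, m5, m6}
AF (busy -> recv): least fixpoint, start Z0 = {m0, m2, m3, m5, m6}, add states with every successor in Z. Already a fixed point.
Sat(AF (busy -> recv)) = {m0, m2, m3, m5, m6}
A[busy U AF (busy -> recv)]: least fixpoint, start Z0 = Sat(AF (busy -> recv)) = {m0, m2, m3, m5, m6}, add states in Sat(busy) with every successor in Z. Already a fixed point.
Sat(A[busy U AF (busy -> recv)]) = {m0, m2, m3, m5, m6}
|Sat(A[busy U AF (busy -> recv)])| = |{m0, m2, m3, m5, m6}| = 5.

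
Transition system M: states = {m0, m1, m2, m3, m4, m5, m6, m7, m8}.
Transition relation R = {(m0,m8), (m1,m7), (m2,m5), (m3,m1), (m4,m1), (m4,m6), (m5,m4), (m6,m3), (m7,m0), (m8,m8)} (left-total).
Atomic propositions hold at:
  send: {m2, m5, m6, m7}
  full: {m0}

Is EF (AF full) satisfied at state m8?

AF full: least fixpoint, start Z0 = {m0}, add states with every successor in Z. Z1 = {m0, m7}; Z2 = {m0, m1, m7}; Z3 = {m0, m1, m3, m7}; Z4 = {m0, m1, m3, m6, m7}; Z5 = {m0, m1, m3, m4, m6, m7}; Z6 = {m0, m1, m3, m4, m5, m6, m7}; Z7 = {m0, m1, m2, m3, m4, m5, m6, m7}; fixed.
Sat(AF full) = {m0, m1, m2, m3, m4, m5, m6, m7}
EF (AF full): least fixpoint, start Z0 = {m0, m1, m2, m3, m4, m5, m6, m7}, add states with some successor in Z. Already a fixed point.
Sat(EF (AF full)) = {m0, m1, m2, m3, m4, m5, m6, m7}
m8 ∉ Sat(EF (AF full)) = {m0, m1, m2, m3, m4, m5, m6, m7}, so the formula does not hold at m8.

No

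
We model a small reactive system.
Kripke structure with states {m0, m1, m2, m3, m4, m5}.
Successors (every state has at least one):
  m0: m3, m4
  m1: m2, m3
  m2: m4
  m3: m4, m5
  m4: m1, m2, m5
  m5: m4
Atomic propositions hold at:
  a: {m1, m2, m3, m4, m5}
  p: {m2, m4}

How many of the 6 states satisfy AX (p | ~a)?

Sat(~a) = {m0}
Sat(p | ~a) = {m0, m2, m4}
Sat(AX (p | ~a)) = {s : every successor in {m0, m2, m4}} = {m2, m5}
|Sat(AX (p | ~a))| = |{m2, m5}| = 2.

2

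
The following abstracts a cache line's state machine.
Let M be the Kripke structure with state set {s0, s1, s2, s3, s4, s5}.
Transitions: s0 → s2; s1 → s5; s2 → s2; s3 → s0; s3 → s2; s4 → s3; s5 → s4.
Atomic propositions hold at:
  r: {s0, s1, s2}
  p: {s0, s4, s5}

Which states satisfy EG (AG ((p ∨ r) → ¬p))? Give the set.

{s2}

Sat(p ∨ r) = {s0, s1, s2, s4, s5}
Sat(¬p) = {s1, s2, s3}
Sat((p ∨ r) → ¬p) = {s1, s2, s3}
AG ((p ∨ r) → ¬p): greatest fixpoint, start Z0 = {s1, s2, s3}, keep only states in Sat with every successor in Z. Z1 = {s2}; fixed.
Sat(AG ((p ∨ r) → ¬p)) = {s2}
EG (AG ((p ∨ r) → ¬p)): greatest fixpoint, start Z0 = {s2}, keep only states in Sat with some successor in Z. Already a fixed point.
Sat(EG (AG ((p ∨ r) → ¬p))) = {s2}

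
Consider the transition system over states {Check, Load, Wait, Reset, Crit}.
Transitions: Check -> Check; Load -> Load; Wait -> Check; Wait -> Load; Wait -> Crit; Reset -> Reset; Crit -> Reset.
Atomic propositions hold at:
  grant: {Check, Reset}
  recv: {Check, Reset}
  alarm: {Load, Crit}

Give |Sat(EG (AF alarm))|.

1

AF alarm: least fixpoint, start Z0 = {Load, Crit}, add states with every successor in Z. Already a fixed point.
Sat(AF alarm) = {Load, Crit}
EG (AF alarm): greatest fixpoint, start Z0 = {Load, Crit}, keep only states in Sat with some successor in Z. Z1 = {Load}; fixed.
Sat(EG (AF alarm)) = {Load}
|Sat(EG (AF alarm))| = |{Load}| = 1.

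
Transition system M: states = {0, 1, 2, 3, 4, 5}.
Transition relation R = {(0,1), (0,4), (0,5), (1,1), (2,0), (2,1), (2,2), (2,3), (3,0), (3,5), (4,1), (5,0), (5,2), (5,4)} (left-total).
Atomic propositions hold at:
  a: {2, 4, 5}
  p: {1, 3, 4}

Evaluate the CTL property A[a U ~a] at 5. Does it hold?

No

Sat(~a) = {0, 1, 3}
A[a U ~a]: least fixpoint, start Z0 = Sat(~a) = {0, 1, 3}, add states in Sat(a) with every successor in Z. Z1 = {0, 1, 3, 4}; fixed.
Sat(A[a U ~a]) = {0, 1, 3, 4}
5 ∉ Sat(A[a U ~a]) = {0, 1, 3, 4}, so the formula does not hold at 5.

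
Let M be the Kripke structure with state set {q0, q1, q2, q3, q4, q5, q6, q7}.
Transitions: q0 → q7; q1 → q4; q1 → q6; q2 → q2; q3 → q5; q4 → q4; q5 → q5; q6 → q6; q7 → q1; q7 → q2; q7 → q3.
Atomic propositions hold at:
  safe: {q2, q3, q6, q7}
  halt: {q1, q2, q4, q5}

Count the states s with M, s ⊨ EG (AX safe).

Sat(AX safe) = {s : every successor in {q2, q3, q6, q7}} = {q0, q2, q6}
EG (AX safe): greatest fixpoint, start Z0 = {q0, q2, q6}, keep only states in Sat with some successor in Z. Z1 = {q2, q6}; fixed.
Sat(EG (AX safe)) = {q2, q6}
|Sat(EG (AX safe))| = |{q2, q6}| = 2.

2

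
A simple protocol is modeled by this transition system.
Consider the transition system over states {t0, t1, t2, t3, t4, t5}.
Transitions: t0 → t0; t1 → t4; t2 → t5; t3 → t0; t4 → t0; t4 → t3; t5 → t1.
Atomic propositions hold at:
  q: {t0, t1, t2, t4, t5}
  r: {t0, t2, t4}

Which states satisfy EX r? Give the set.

{t0, t1, t3, t4}

Sat(EX r) = {s : some successor in {t0, t2, t4}} = {t0, t1, t3, t4}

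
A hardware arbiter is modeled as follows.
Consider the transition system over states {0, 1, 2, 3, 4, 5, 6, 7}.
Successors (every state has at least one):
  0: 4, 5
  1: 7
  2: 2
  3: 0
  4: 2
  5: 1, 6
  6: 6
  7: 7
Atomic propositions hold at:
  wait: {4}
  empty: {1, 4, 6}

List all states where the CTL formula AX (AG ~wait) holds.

{1, 2, 4, 5, 6, 7}

Sat(~wait) = {0, 1, 2, 3, 5, 6, 7}
AG ~wait: greatest fixpoint, start Z0 = {0, 1, 2, 3, 5, 6, 7}, keep only states in Sat with every successor in Z. Z1 = {1, 2, 3, 5, 6, 7}; Z2 = {1, 2, 5, 6, 7}; fixed.
Sat(AG ~wait) = {1, 2, 5, 6, 7}
Sat(AX (AG ~wait)) = {s : every successor in {1, 2, 5, 6, 7}} = {1, 2, 4, 5, 6, 7}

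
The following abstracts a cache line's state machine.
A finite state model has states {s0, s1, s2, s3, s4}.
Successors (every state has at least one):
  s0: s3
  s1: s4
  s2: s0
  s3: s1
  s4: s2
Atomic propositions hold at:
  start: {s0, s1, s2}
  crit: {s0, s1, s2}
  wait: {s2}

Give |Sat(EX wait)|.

1

Sat(EX wait) = {s : some successor in {s2}} = {s4}
|Sat(EX wait)| = |{s4}| = 1.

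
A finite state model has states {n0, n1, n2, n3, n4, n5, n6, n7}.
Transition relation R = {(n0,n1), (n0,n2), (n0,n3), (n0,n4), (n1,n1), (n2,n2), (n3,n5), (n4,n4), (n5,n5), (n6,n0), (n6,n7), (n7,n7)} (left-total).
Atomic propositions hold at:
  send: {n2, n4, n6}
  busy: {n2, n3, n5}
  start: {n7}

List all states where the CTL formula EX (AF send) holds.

{n0, n2, n4}

AF send: least fixpoint, start Z0 = {n2, n4, n6}, add states with every successor in Z. Already a fixed point.
Sat(AF send) = {n2, n4, n6}
Sat(EX (AF send)) = {s : some successor in {n2, n4, n6}} = {n0, n2, n4}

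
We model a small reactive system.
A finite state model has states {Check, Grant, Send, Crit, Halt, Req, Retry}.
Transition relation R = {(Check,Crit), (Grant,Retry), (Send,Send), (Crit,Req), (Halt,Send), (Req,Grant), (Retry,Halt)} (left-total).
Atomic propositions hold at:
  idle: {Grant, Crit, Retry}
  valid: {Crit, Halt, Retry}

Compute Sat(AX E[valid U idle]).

{Check, Grant, Req}

E[valid U idle]: least fixpoint, start Z0 = Sat(idle) = {Grant, Crit, Retry}, add states in Sat(valid) with some successor in Z. Already a fixed point.
Sat(E[valid U idle]) = {Grant, Crit, Retry}
Sat(AX E[valid U idle]) = {s : every successor in {Grant, Crit, Retry}} = {Check, Grant, Req}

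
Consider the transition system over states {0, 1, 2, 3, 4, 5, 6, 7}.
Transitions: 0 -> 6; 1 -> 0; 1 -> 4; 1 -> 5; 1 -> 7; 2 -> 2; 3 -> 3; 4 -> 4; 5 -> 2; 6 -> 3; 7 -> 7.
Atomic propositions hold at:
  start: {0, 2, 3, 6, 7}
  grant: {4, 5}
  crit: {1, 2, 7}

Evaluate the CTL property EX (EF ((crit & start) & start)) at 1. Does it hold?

Sat(crit & start) = {2, 7}
Sat((crit & start) & start) = {2, 7}
EF ((crit & start) & start): least fixpoint, start Z0 = {2, 7}, add states with some successor in Z. Z1 = {1, 2, 5, 7}; fixed.
Sat(EF ((crit & start) & start)) = {1, 2, 5, 7}
Sat(EX (EF ((crit & start) & start))) = {s : some successor in {1, 2, 5, 7}} = {1, 2, 5, 7}
1 ∈ Sat(EX (EF ((crit & start) & start))) = {1, 2, 5, 7}, so the formula holds at 1.

Yes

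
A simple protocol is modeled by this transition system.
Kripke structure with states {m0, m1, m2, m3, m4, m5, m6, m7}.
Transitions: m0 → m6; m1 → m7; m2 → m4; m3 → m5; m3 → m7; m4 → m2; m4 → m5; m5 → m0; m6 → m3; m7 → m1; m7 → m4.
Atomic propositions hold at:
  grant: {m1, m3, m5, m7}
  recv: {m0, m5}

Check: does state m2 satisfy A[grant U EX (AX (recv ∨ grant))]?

No

Sat(recv ∨ grant) = {m0, m1, m3, m5, m7}
Sat(AX (recv ∨ grant)) = {s : every successor in {m0, m1, m3, m5, m7}} = {m1, m3, m5, m6}
Sat(EX (AX (recv ∨ grant))) = {s : some successor in {m1, m3, m5, m6}} = {m0, m3, m4, m6, m7}
A[grant U EX (AX (recv ∨ grant))]: least fixpoint, start Z0 = Sat(EX (AX (recv ∨ grant))) = {m0, m3, m4, m6, m7}, add states in Sat(grant) with every successor in Z. Z1 = {m0, m1, m3, m4, m5, m6, m7}; fixed.
Sat(A[grant U EX (AX (recv ∨ grant))]) = {m0, m1, m3, m4, m5, m6, m7}
m2 ∉ Sat(A[grant U EX (AX (recv ∨ grant))]) = {m0, m1, m3, m4, m5, m6, m7}, so the formula does not hold at m2.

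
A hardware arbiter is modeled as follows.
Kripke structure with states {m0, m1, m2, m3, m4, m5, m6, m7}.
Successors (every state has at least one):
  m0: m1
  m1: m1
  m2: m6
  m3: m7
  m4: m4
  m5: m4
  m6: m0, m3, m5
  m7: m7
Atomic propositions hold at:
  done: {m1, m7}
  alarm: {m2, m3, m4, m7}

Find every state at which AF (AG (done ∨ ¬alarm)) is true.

{m0, m1, m3, m7}

Sat(¬alarm) = {m0, m1, m5, m6}
Sat(done ∨ ¬alarm) = {m0, m1, m5, m6, m7}
AG (done ∨ ¬alarm): greatest fixpoint, start Z0 = {m0, m1, m5, m6, m7}, keep only states in Sat with every successor in Z. Z1 = {m0, m1, m7}; fixed.
Sat(AG (done ∨ ¬alarm)) = {m0, m1, m7}
AF (AG (done ∨ ¬alarm)): least fixpoint, start Z0 = {m0, m1, m7}, add states with every successor in Z. Z1 = {m0, m1, m3, m7}; fixed.
Sat(AF (AG (done ∨ ¬alarm))) = {m0, m1, m3, m7}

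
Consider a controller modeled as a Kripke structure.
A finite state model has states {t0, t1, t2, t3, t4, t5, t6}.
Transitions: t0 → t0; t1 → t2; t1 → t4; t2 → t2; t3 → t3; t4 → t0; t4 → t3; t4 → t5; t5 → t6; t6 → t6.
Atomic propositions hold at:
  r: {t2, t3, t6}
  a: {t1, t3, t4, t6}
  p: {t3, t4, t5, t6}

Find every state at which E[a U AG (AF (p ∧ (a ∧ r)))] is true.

Sat(a ∧ r) = {t3, t6}
Sat(p ∧ (a ∧ r)) = {t3, t6}
AF (p ∧ (a ∧ r)): least fixpoint, start Z0 = {t3, t6}, add states with every successor in Z. Z1 = {t3, t5, t6}; fixed.
Sat(AF (p ∧ (a ∧ r))) = {t3, t5, t6}
AG (AF (p ∧ (a ∧ r))): greatest fixpoint, start Z0 = {t3, t5, t6}, keep only states in Sat with every successor in Z. Already a fixed point.
Sat(AG (AF (p ∧ (a ∧ r)))) = {t3, t5, t6}
E[a U AG (AF (p ∧ (a ∧ r)))]: least fixpoint, start Z0 = Sat(AG (AF (p ∧ (a ∧ r)))) = {t3, t5, t6}, add states in Sat(a) with some successor in Z. Z1 = {t3, t4, t5, t6}; Z2 = {t1, t3, t4, t5, t6}; fixed.
Sat(E[a U AG (AF (p ∧ (a ∧ r)))]) = {t1, t3, t4, t5, t6}

{t1, t3, t4, t5, t6}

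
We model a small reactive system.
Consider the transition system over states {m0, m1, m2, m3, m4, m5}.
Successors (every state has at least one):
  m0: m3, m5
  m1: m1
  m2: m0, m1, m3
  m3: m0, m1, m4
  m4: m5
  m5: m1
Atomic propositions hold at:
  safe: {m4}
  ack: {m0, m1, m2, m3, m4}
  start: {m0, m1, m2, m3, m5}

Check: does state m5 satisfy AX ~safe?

Sat(~safe) = {m0, m1, m2, m3, m5}
Sat(AX ~safe) = {s : every successor in {m0, m1, m2, m3, m5}} = {m0, m1, m2, m4, m5}
m5 ∈ Sat(AX ~safe) = {m0, m1, m2, m4, m5}, so the formula holds at m5.

Yes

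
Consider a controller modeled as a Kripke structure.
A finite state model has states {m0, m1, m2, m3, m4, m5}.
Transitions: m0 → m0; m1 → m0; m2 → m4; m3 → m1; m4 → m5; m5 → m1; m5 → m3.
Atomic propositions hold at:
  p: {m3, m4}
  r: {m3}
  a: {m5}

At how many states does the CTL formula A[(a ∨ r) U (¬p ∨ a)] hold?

5

Sat(a ∨ r) = {m3, m5}
Sat(¬p) = {m0, m1, m2, m5}
Sat(¬p ∨ a) = {m0, m1, m2, m5}
A[(a ∨ r) U (¬p ∨ a)]: least fixpoint, start Z0 = Sat((¬p ∨ a)) = {m0, m1, m2, m5}, add states in Sat(a ∨ r) with every successor in Z. Z1 = {m0, m1, m2, m3, m5}; fixed.
Sat(A[(a ∨ r) U (¬p ∨ a)]) = {m0, m1, m2, m3, m5}
|Sat(A[(a ∨ r) U (¬p ∨ a)])| = |{m0, m1, m2, m3, m5}| = 5.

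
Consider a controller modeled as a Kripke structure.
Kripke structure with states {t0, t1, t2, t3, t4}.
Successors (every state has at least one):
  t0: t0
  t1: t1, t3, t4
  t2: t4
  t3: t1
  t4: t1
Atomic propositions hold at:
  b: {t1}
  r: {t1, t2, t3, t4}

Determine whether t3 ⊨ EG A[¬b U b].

Yes

Sat(¬b) = {t0, t2, t3, t4}
A[¬b U b]: least fixpoint, start Z0 = Sat(b) = {t1}, add states in Sat(¬b) with every successor in Z. Z1 = {t1, t3, t4}; Z2 = {t1, t2, t3, t4}; fixed.
Sat(A[¬b U b]) = {t1, t2, t3, t4}
EG A[¬b U b]: greatest fixpoint, start Z0 = {t1, t2, t3, t4}, keep only states in Sat with some successor in Z. Already a fixed point.
Sat(EG A[¬b U b]) = {t1, t2, t3, t4}
t3 ∈ Sat(EG A[¬b U b]) = {t1, t2, t3, t4}, so the formula holds at t3.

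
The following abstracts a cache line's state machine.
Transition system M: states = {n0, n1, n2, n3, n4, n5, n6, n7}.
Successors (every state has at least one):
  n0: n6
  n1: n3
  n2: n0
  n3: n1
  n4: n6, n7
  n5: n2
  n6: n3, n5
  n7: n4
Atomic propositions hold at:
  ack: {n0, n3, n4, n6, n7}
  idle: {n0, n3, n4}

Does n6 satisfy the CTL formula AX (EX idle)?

Sat(EX idle) = {s : some successor in {n0, n3, n4}} = {n1, n2, n6, n7}
Sat(AX (EX idle)) = {s : every successor in {n1, n2, n6, n7}} = {n0, n3, n4, n5}
n6 ∉ Sat(AX (EX idle)) = {n0, n3, n4, n5}, so the formula does not hold at n6.

No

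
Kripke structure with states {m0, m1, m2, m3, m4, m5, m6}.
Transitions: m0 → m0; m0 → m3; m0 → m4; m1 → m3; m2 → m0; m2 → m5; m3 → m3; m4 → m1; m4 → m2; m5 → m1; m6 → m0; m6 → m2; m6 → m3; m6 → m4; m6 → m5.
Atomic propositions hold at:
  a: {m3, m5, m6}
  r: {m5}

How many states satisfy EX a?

5

Sat(EX a) = {s : some successor in {m3, m5, m6}} = {m0, m1, m2, m3, m6}
|Sat(EX a)| = |{m0, m1, m2, m3, m6}| = 5.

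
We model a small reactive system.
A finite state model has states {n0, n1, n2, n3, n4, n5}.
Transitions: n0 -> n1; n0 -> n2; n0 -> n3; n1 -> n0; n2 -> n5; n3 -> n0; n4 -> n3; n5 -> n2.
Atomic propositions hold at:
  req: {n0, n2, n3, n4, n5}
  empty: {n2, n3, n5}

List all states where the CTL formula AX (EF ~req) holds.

Sat(~req) = {n1}
EF ~req: least fixpoint, start Z0 = {n1}, add states with some successor in Z. Z1 = {n0, n1}; Z2 = {n0, n1, n3}; Z3 = {n0, n1, n3, n4}; fixed.
Sat(EF ~req) = {n0, n1, n3, n4}
Sat(AX (EF ~req)) = {s : every successor in {n0, n1, n3, n4}} = {n1, n3, n4}

{n1, n3, n4}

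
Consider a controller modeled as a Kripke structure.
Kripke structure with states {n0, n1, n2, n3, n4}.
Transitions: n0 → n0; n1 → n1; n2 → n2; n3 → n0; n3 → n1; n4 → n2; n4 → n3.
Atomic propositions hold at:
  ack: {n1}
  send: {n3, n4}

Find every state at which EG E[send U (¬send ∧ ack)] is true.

{n1, n3, n4}

Sat(¬send) = {n0, n1, n2}
Sat(¬send ∧ ack) = {n1}
E[send U (¬send ∧ ack)]: least fixpoint, start Z0 = Sat((¬send ∧ ack)) = {n1}, add states in Sat(send) with some successor in Z. Z1 = {n1, n3}; Z2 = {n1, n3, n4}; fixed.
Sat(E[send U (¬send ∧ ack)]) = {n1, n3, n4}
EG E[send U (¬send ∧ ack)]: greatest fixpoint, start Z0 = {n1, n3, n4}, keep only states in Sat with some successor in Z. Already a fixed point.
Sat(EG E[send U (¬send ∧ ack)]) = {n1, n3, n4}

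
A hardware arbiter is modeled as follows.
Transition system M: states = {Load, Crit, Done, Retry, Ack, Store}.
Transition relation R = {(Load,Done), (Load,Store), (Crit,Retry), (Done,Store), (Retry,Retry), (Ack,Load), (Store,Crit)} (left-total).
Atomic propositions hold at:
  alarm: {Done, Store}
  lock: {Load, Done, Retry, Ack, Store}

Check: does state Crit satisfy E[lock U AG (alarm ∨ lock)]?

No

Sat(alarm ∨ lock) = {Load, Done, Retry, Ack, Store}
AG (alarm ∨ lock): greatest fixpoint, start Z0 = {Load, Done, Retry, Ack, Store}, keep only states in Sat with every successor in Z. Z1 = {Load, Done, Retry, Ack}; Z2 = {Retry, Ack}; Z3 = {Retry}; fixed.
Sat(AG (alarm ∨ lock)) = {Retry}
E[lock U AG (alarm ∨ lock)]: least fixpoint, start Z0 = Sat(AG (alarm ∨ lock)) = {Retry}, add states in Sat(lock) with some successor in Z. Already a fixed point.
Sat(E[lock U AG (alarm ∨ lock)]) = {Retry}
Crit ∉ Sat(E[lock U AG (alarm ∨ lock)]) = {Retry}, so the formula does not hold at Crit.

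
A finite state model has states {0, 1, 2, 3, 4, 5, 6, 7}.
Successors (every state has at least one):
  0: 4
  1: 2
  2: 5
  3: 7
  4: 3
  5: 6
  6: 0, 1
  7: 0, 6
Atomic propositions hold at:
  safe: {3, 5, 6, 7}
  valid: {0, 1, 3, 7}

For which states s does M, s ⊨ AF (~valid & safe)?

{1, 2, 5, 6}

Sat(~valid) = {2, 4, 5, 6}
Sat(~valid & safe) = {5, 6}
AF (~valid & safe): least fixpoint, start Z0 = {5, 6}, add states with every successor in Z. Z1 = {2, 5, 6}; Z2 = {1, 2, 5, 6}; fixed.
Sat(AF (~valid & safe)) = {1, 2, 5, 6}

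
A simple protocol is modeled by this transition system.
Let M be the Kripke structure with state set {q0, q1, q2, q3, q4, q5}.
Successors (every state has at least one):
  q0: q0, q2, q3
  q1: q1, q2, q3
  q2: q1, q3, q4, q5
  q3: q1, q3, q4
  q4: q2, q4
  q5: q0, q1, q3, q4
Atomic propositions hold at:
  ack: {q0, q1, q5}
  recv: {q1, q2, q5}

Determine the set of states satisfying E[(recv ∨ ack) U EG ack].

{q0, q1, q2, q5}

Sat(recv ∨ ack) = {q0, q1, q2, q5}
EG ack: greatest fixpoint, start Z0 = {q0, q1, q5}, keep only states in Sat with some successor in Z. Already a fixed point.
Sat(EG ack) = {q0, q1, q5}
E[(recv ∨ ack) U EG ack]: least fixpoint, start Z0 = Sat(EG ack) = {q0, q1, q5}, add states in Sat(recv ∨ ack) with some successor in Z. Z1 = {q0, q1, q2, q5}; fixed.
Sat(E[(recv ∨ ack) U EG ack]) = {q0, q1, q2, q5}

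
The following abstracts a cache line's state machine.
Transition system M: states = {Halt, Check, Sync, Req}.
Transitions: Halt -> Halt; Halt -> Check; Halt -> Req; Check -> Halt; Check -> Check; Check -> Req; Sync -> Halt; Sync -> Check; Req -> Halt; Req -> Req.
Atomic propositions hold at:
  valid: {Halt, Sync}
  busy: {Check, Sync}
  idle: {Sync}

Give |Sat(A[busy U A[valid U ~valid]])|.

Sat(~valid) = {Check, Req}
A[valid U ~valid]: least fixpoint, start Z0 = Sat(~valid) = {Check, Req}, add states in Sat(valid) with every successor in Z. Already a fixed point.
Sat(A[valid U ~valid]) = {Check, Req}
A[busy U A[valid U ~valid]]: least fixpoint, start Z0 = Sat(A[valid U ~valid]) = {Check, Req}, add states in Sat(busy) with every successor in Z. Already a fixed point.
Sat(A[busy U A[valid U ~valid]]) = {Check, Req}
|Sat(A[busy U A[valid U ~valid]])| = |{Check, Req}| = 2.

2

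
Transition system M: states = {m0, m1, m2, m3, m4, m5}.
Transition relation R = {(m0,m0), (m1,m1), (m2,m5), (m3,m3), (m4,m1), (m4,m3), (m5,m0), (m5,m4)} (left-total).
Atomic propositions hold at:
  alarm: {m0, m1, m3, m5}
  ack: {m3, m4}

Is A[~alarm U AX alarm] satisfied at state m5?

Sat(~alarm) = {m2, m4}
Sat(AX alarm) = {s : every successor in {m0, m1, m3, m5}} = {m0, m1, m2, m3, m4}
A[~alarm U AX alarm]: least fixpoint, start Z0 = Sat(AX alarm) = {m0, m1, m2, m3, m4}, add states in Sat(~alarm) with every successor in Z. Already a fixed point.
Sat(A[~alarm U AX alarm]) = {m0, m1, m2, m3, m4}
m5 ∉ Sat(A[~alarm U AX alarm]) = {m0, m1, m2, m3, m4}, so the formula does not hold at m5.

No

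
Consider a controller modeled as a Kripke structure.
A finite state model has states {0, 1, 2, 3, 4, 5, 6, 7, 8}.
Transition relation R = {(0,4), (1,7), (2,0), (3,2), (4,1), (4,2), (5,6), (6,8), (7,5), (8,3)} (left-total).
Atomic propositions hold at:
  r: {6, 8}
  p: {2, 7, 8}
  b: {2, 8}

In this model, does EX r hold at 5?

Sat(EX r) = {s : some successor in {6, 8}} = {5, 6}
5 ∈ Sat(EX r) = {5, 6}, so the formula holds at 5.

Yes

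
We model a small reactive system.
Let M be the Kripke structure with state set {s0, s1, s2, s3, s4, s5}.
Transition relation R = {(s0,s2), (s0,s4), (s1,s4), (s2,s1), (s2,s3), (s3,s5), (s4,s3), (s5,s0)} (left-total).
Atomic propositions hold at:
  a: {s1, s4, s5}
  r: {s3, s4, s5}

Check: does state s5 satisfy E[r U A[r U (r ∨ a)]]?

Yes

Sat(r ∨ a) = {s1, s3, s4, s5}
A[r U (r ∨ a)]: least fixpoint, start Z0 = Sat((r ∨ a)) = {s1, s3, s4, s5}, add states in Sat(r) with every successor in Z. Already a fixed point.
Sat(A[r U (r ∨ a)]) = {s1, s3, s4, s5}
E[r U A[r U (r ∨ a)]]: least fixpoint, start Z0 = Sat(A[r U (r ∨ a)]) = {s1, s3, s4, s5}, add states in Sat(r) with some successor in Z. Already a fixed point.
Sat(E[r U A[r U (r ∨ a)]]) = {s1, s3, s4, s5}
s5 ∈ Sat(E[r U A[r U (r ∨ a)]]) = {s1, s3, s4, s5}, so the formula holds at s5.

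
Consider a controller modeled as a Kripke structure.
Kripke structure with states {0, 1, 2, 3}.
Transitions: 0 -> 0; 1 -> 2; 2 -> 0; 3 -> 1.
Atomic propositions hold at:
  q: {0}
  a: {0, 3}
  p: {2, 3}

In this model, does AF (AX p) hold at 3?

Yes

Sat(AX p) = {s : every successor in {2, 3}} = {1}
AF (AX p): least fixpoint, start Z0 = {1}, add states with every successor in Z. Z1 = {1, 3}; fixed.
Sat(AF (AX p)) = {1, 3}
3 ∈ Sat(AF (AX p)) = {1, 3}, so the formula holds at 3.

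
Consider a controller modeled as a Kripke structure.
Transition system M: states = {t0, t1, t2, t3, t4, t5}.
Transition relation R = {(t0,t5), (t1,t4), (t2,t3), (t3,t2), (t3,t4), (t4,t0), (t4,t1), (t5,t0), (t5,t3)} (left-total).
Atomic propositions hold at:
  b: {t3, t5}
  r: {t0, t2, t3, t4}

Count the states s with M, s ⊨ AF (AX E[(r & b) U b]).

Sat(r & b) = {t3}
E[(r & b) U b]: least fixpoint, start Z0 = Sat(b) = {t3, t5}, add states in Sat(r & b) with some successor in Z. Already a fixed point.
Sat(E[(r & b) U b]) = {t3, t5}
Sat(AX E[(r & b) U b]) = {s : every successor in {t3, t5}} = {t0, t2}
AF (AX E[(r & b) U b]): least fixpoint, start Z0 = {t0, t2}, add states with every successor in Z. Already a fixed point.
Sat(AF (AX E[(r & b) U b])) = {t0, t2}
|Sat(AF (AX E[(r & b) U b]))| = |{t0, t2}| = 2.

2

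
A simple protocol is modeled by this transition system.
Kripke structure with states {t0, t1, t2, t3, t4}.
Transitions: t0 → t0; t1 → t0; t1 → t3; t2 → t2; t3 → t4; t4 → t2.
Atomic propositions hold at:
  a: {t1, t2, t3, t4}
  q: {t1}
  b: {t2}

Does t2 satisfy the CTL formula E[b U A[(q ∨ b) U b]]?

Yes

Sat(q ∨ b) = {t1, t2}
A[(q ∨ b) U b]: least fixpoint, start Z0 = Sat(b) = {t2}, add states in Sat(q ∨ b) with every successor in Z. Already a fixed point.
Sat(A[(q ∨ b) U b]) = {t2}
E[b U A[(q ∨ b) U b]]: least fixpoint, start Z0 = Sat(A[(q ∨ b) U b]) = {t2}, add states in Sat(b) with some successor in Z. Already a fixed point.
Sat(E[b U A[(q ∨ b) U b]]) = {t2}
t2 ∈ Sat(E[b U A[(q ∨ b) U b]]) = {t2}, so the formula holds at t2.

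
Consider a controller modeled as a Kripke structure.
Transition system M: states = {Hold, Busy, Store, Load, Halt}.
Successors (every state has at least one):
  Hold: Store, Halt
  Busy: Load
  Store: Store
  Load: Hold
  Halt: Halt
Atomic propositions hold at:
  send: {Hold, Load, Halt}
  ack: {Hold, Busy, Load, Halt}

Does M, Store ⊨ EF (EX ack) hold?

No

Sat(EX ack) = {s : some successor in {Hold, Busy, Load, Halt}} = {Hold, Busy, Load, Halt}
EF (EX ack): least fixpoint, start Z0 = {Hold, Busy, Load, Halt}, add states with some successor in Z. Already a fixed point.
Sat(EF (EX ack)) = {Hold, Busy, Load, Halt}
Store ∉ Sat(EF (EX ack)) = {Hold, Busy, Load, Halt}, so the formula does not hold at Store.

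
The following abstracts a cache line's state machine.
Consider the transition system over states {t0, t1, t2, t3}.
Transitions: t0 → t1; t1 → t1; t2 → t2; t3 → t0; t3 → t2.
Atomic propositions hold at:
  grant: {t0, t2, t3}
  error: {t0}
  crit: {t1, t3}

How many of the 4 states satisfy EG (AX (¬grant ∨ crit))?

Sat(¬grant) = {t1}
Sat(¬grant ∨ crit) = {t1, t3}
Sat(AX (¬grant ∨ crit)) = {s : every successor in {t1, t3}} = {t0, t1}
EG (AX (¬grant ∨ crit)): greatest fixpoint, start Z0 = {t0, t1}, keep only states in Sat with some successor in Z. Already a fixed point.
Sat(EG (AX (¬grant ∨ crit))) = {t0, t1}
|Sat(EG (AX (¬grant ∨ crit)))| = |{t0, t1}| = 2.

2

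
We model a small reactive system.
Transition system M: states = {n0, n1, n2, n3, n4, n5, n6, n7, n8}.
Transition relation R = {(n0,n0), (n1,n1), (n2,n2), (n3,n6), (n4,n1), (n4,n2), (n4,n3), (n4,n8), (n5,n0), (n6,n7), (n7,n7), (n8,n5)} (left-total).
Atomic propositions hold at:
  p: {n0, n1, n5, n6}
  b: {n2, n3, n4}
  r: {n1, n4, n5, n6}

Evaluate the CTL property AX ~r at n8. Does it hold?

Sat(~r) = {n0, n2, n3, n7, n8}
Sat(AX ~r) = {s : every successor in {n0, n2, n3, n7, n8}} = {n0, n2, n5, n6, n7}
n8 ∉ Sat(AX ~r) = {n0, n2, n5, n6, n7}, so the formula does not hold at n8.

No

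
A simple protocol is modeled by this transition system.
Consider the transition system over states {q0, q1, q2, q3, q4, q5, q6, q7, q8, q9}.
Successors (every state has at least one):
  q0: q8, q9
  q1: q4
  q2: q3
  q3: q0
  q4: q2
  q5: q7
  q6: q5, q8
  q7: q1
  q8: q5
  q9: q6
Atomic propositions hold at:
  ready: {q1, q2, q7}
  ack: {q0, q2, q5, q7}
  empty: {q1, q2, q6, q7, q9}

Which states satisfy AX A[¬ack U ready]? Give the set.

{q1, q4, q5, q7}

Sat(¬ack) = {q1, q3, q4, q6, q8, q9}
A[¬ack U ready]: least fixpoint, start Z0 = Sat(ready) = {q1, q2, q7}, add states in Sat(¬ack) with every successor in Z. Z1 = {q1, q2, q4, q7}; fixed.
Sat(A[¬ack U ready]) = {q1, q2, q4, q7}
Sat(AX A[¬ack U ready]) = {s : every successor in {q1, q2, q4, q7}} = {q1, q4, q5, q7}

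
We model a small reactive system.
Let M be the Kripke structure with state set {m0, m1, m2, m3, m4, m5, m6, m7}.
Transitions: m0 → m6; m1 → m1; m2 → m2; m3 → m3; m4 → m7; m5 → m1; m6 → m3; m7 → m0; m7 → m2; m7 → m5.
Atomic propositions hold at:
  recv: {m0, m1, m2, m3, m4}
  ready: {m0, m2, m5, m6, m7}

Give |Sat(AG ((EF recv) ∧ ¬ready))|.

EF recv: least fixpoint, start Z0 = {m0, m1, m2, m3, m4}, add states with some successor in Z. Z1 = {m0, m1, m2, m3, m4, m5, m6, m7}; fixed.
Sat(EF recv) = {m0, m1, m2, m3, m4, m5, m6, m7}
Sat(¬ready) = {m1, m3, m4}
Sat((EF recv) ∧ ¬ready) = {m1, m3, m4}
AG ((EF recv) ∧ ¬ready): greatest fixpoint, start Z0 = {m1, m3, m4}, keep only states in Sat with every successor in Z. Z1 = {m1, m3}; fixed.
Sat(AG ((EF recv) ∧ ¬ready)) = {m1, m3}
|Sat(AG ((EF recv) ∧ ¬ready))| = |{m1, m3}| = 2.

2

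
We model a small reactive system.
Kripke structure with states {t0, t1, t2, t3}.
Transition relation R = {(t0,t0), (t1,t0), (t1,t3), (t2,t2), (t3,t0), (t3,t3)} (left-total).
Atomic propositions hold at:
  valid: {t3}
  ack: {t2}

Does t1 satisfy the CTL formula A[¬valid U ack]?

No

Sat(¬valid) = {t0, t1, t2}
A[¬valid U ack]: least fixpoint, start Z0 = Sat(ack) = {t2}, add states in Sat(¬valid) with every successor in Z. Already a fixed point.
Sat(A[¬valid U ack]) = {t2}
t1 ∉ Sat(A[¬valid U ack]) = {t2}, so the formula does not hold at t1.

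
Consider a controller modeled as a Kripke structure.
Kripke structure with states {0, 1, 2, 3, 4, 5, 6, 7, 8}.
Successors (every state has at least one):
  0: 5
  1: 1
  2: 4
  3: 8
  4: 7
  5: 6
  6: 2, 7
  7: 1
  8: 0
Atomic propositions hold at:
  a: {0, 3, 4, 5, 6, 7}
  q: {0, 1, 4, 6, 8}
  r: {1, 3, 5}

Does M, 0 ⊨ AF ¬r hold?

Yes

Sat(¬r) = {0, 2, 4, 6, 7, 8}
AF ¬r: least fixpoint, start Z0 = {0, 2, 4, 6, 7, 8}, add states with every successor in Z. Z1 = {0, 2, 3, 4, 5, 6, 7, 8}; fixed.
Sat(AF ¬r) = {0, 2, 3, 4, 5, 6, 7, 8}
0 ∈ Sat(AF ¬r) = {0, 2, 3, 4, 5, 6, 7, 8}, so the formula holds at 0.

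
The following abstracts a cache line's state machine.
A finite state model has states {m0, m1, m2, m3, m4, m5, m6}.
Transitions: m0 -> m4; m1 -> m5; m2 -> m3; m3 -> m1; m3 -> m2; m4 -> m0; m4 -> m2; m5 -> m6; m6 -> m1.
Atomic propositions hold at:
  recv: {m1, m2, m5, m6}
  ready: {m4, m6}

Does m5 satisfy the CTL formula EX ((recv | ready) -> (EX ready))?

No

Sat(recv | ready) = {m1, m2, m4, m5, m6}
Sat(EX ready) = {s : some successor in {m4, m6}} = {m0, m5}
Sat((recv | ready) -> (EX ready)) = {m0, m3, m5}
Sat(EX ((recv | ready) -> (EX ready))) = {s : some successor in {m0, m3, m5}} = {m1, m2, m4}
m5 ∉ Sat(EX ((recv | ready) -> (EX ready))) = {m1, m2, m4}, so the formula does not hold at m5.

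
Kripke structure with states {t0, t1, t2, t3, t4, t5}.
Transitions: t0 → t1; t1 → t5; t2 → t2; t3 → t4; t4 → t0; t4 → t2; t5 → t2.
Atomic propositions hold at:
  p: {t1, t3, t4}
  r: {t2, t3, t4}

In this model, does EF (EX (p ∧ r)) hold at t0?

No

Sat(p ∧ r) = {t3, t4}
Sat(EX (p ∧ r)) = {s : some successor in {t3, t4}} = {t3}
EF (EX (p ∧ r)): least fixpoint, start Z0 = {t3}, add states with some successor in Z. Already a fixed point.
Sat(EF (EX (p ∧ r))) = {t3}
t0 ∉ Sat(EF (EX (p ∧ r))) = {t3}, so the formula does not hold at t0.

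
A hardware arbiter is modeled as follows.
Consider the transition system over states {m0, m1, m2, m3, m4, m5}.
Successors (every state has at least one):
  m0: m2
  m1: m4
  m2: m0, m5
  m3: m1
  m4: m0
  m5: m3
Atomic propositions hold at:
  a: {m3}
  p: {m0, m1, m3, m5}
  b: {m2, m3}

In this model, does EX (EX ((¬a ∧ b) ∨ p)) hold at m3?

No

Sat(¬a) = {m0, m1, m2, m4, m5}
Sat(¬a ∧ b) = {m2}
Sat((¬a ∧ b) ∨ p) = {m0, m1, m2, m3, m5}
Sat(EX ((¬a ∧ b) ∨ p)) = {s : some successor in {m0, m1, m2, m3, m5}} = {m0, m2, m3, m4, m5}
Sat(EX (EX ((¬a ∧ b) ∨ p))) = {s : some successor in {m0, m2, m3, m4, m5}} = {m0, m1, m2, m4, m5}
m3 ∉ Sat(EX (EX ((¬a ∧ b) ∨ p))) = {m0, m1, m2, m4, m5}, so the formula does not hold at m3.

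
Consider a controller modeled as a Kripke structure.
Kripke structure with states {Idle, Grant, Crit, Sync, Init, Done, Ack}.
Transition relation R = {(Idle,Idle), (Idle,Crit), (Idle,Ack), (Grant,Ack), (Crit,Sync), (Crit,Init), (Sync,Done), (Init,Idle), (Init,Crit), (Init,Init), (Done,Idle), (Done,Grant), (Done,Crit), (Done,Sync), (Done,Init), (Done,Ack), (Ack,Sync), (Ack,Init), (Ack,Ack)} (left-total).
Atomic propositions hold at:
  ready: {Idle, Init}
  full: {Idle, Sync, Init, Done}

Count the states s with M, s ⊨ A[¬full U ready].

Sat(¬full) = {Grant, Crit, Ack}
A[¬full U ready]: least fixpoint, start Z0 = Sat(ready) = {Idle, Init}, add states in Sat(¬full) with every successor in Z. Already a fixed point.
Sat(A[¬full U ready]) = {Idle, Init}
|Sat(A[¬full U ready])| = |{Idle, Init}| = 2.

2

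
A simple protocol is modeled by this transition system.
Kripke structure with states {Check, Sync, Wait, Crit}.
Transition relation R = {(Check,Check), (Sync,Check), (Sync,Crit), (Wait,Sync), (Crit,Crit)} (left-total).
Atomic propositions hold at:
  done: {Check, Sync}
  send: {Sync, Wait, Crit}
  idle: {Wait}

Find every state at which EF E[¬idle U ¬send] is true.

{Check, Sync, Wait}

Sat(¬idle) = {Check, Sync, Crit}
Sat(¬send) = {Check}
E[¬idle U ¬send]: least fixpoint, start Z0 = Sat(¬send) = {Check}, add states in Sat(¬idle) with some successor in Z. Z1 = {Check, Sync}; fixed.
Sat(E[¬idle U ¬send]) = {Check, Sync}
EF E[¬idle U ¬send]: least fixpoint, start Z0 = {Check, Sync}, add states with some successor in Z. Z1 = {Check, Sync, Wait}; fixed.
Sat(EF E[¬idle U ¬send]) = {Check, Sync, Wait}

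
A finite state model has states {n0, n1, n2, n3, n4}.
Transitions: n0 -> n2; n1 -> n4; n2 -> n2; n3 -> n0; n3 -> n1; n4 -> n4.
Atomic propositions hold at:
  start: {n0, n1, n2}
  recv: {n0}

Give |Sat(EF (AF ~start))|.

3

Sat(~start) = {n3, n4}
AF ~start: least fixpoint, start Z0 = {n3, n4}, add states with every successor in Z. Z1 = {n1, n3, n4}; fixed.
Sat(AF ~start) = {n1, n3, n4}
EF (AF ~start): least fixpoint, start Z0 = {n1, n3, n4}, add states with some successor in Z. Already a fixed point.
Sat(EF (AF ~start)) = {n1, n3, n4}
|Sat(EF (AF ~start))| = |{n1, n3, n4}| = 3.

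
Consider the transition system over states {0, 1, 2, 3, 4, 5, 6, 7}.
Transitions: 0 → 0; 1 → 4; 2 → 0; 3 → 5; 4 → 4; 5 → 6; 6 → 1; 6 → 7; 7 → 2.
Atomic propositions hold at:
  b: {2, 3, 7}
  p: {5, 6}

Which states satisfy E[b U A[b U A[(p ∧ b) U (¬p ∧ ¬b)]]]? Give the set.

{0, 1, 2, 4, 7}

Sat(p ∧ b) = ∅
Sat(¬p) = {0, 1, 2, 3, 4, 7}
Sat(¬b) = {0, 1, 4, 5, 6}
Sat(¬p ∧ ¬b) = {0, 1, 4}
A[(p ∧ b) U (¬p ∧ ¬b)]: least fixpoint, start Z0 = Sat((¬p ∧ ¬b)) = {0, 1, 4}, add states in Sat(p ∧ b) with every successor in Z. Already a fixed point.
Sat(A[(p ∧ b) U (¬p ∧ ¬b)]) = {0, 1, 4}
A[b U A[(p ∧ b) U (¬p ∧ ¬b)]]: least fixpoint, start Z0 = Sat(A[(p ∧ b) U (¬p ∧ ¬b)]) = {0, 1, 4}, add states in Sat(b) with every successor in Z. Z1 = {0, 1, 2, 4}; Z2 = {0, 1, 2, 4, 7}; fixed.
Sat(A[b U A[(p ∧ b) U (¬p ∧ ¬b)]]) = {0, 1, 2, 4, 7}
E[b U A[b U A[(p ∧ b) U (¬p ∧ ¬b)]]]: least fixpoint, start Z0 = Sat(A[b U A[(p ∧ b) U (¬p ∧ ¬b)]]) = {0, 1, 2, 4, 7}, add states in Sat(b) with some successor in Z. Already a fixed point.
Sat(E[b U A[b U A[(p ∧ b) U (¬p ∧ ¬b)]]]) = {0, 1, 2, 4, 7}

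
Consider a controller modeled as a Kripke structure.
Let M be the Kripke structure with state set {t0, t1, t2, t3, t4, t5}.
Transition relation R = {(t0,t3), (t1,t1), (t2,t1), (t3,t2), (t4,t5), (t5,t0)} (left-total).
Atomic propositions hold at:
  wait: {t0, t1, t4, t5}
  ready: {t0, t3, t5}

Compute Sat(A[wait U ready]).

A[wait U ready]: least fixpoint, start Z0 = Sat(ready) = {t0, t3, t5}, add states in Sat(wait) with every successor in Z. Z1 = {t0, t3, t4, t5}; fixed.
Sat(A[wait U ready]) = {t0, t3, t4, t5}

{t0, t3, t4, t5}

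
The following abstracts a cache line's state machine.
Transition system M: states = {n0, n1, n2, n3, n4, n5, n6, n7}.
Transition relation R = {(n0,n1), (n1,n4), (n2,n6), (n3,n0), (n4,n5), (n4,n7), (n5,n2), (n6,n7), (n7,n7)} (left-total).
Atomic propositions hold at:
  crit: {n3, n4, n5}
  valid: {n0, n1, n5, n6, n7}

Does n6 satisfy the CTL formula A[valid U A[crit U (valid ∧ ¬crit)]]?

Sat(¬crit) = {n0, n1, n2, n6, n7}
Sat(valid ∧ ¬crit) = {n0, n1, n6, n7}
A[crit U (valid ∧ ¬crit)]: least fixpoint, start Z0 = Sat((valid ∧ ¬crit)) = {n0, n1, n6, n7}, add states in Sat(crit) with every successor in Z. Z1 = {n0, n1, n3, n6, n7}; fixed.
Sat(A[crit U (valid ∧ ¬crit)]) = {n0, n1, n3, n6, n7}
A[valid U A[crit U (valid ∧ ¬crit)]]: least fixpoint, start Z0 = Sat(A[crit U (valid ∧ ¬crit)]) = {n0, n1, n3, n6, n7}, add states in Sat(valid) with every successor in Z. Already a fixed point.
Sat(A[valid U A[crit U (valid ∧ ¬crit)]]) = {n0, n1, n3, n6, n7}
n6 ∈ Sat(A[valid U A[crit U (valid ∧ ¬crit)]]) = {n0, n1, n3, n6, n7}, so the formula holds at n6.

Yes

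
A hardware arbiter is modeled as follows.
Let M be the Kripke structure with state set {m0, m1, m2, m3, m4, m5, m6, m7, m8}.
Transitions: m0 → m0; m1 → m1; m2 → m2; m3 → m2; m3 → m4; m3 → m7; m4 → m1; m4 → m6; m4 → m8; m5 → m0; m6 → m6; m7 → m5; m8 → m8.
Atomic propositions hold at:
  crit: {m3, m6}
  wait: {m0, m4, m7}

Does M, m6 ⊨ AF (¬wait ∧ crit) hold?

Yes

Sat(¬wait) = {m1, m2, m3, m5, m6, m8}
Sat(¬wait ∧ crit) = {m3, m6}
AF (¬wait ∧ crit): least fixpoint, start Z0 = {m3, m6}, add states with every successor in Z. Already a fixed point.
Sat(AF (¬wait ∧ crit)) = {m3, m6}
m6 ∈ Sat(AF (¬wait ∧ crit)) = {m3, m6}, so the formula holds at m6.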